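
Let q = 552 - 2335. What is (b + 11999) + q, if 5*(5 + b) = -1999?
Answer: 49056/5 ≈ 9811.2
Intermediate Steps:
b = -2024/5 (b = -5 + (⅕)*(-1999) = -5 - 1999/5 = -2024/5 ≈ -404.80)
q = -1783
(b + 11999) + q = (-2024/5 + 11999) - 1783 = 57971/5 - 1783 = 49056/5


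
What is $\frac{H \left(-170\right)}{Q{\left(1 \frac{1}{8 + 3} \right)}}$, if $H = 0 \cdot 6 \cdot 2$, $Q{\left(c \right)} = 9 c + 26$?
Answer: $0$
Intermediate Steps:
$Q{\left(c \right)} = 26 + 9 c$
$H = 0$ ($H = 0 \cdot 2 = 0$)
$\frac{H \left(-170\right)}{Q{\left(1 \frac{1}{8 + 3} \right)}} = \frac{0 \left(-170\right)}{26 + 9 \cdot 1 \frac{1}{8 + 3}} = \frac{0}{26 + 9 \cdot 1 \cdot \frac{1}{11}} = \frac{0}{26 + 9 \cdot \frac{1}{11}} = \frac{0}{26 + \frac{9}{11}} = \frac{0}{\frac{295}{11}} = 0 \cdot \frac{11}{295} = 0$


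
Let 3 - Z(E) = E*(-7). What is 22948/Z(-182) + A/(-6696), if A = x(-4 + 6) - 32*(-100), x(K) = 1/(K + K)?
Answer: -6783971/366048 ≈ -18.533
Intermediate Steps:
Z(E) = 3 + 7*E (Z(E) = 3 - E*(-7) = 3 - (-7)*E = 3 + 7*E)
x(K) = 1/(2*K)
A = 12801/4 (A = 1/(2*(-4 + 6)) - 32*(-100) = (½)/2 + 3200 = (½)*(½) + 3200 = ¼ + 3200 = 12801/4 ≈ 3200.3)
22948/Z(-182) + A/(-6696) = 22948/(3 + 7*(-182)) + (12801/4)/(-6696) = 22948/(3 - 1274) + (12801/4)*(-1/6696) = 22948/(-1271) - 4267/8928 = 22948*(-1/1271) - 4267/8928 = -22948/1271 - 4267/8928 = -6783971/366048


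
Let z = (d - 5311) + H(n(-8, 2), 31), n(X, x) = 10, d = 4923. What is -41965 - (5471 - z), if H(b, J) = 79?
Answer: -47745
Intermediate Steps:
z = -309 (z = (4923 - 5311) + 79 = -388 + 79 = -309)
-41965 - (5471 - z) = -41965 - (5471 - 1*(-309)) = -41965 - (5471 + 309) = -41965 - 1*5780 = -41965 - 5780 = -47745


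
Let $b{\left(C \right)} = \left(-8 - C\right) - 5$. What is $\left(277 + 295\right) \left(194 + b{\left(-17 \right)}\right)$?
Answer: $113256$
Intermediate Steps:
$b{\left(C \right)} = -13 - C$
$\left(277 + 295\right) \left(194 + b{\left(-17 \right)}\right) = \left(277 + 295\right) \left(194 - -4\right) = 572 \left(194 + \left(-13 + 17\right)\right) = 572 \left(194 + 4\right) = 572 \cdot 198 = 113256$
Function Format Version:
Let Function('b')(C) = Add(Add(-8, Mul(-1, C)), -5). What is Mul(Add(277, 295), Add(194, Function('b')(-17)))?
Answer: 113256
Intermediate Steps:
Function('b')(C) = Add(-13, Mul(-1, C))
Mul(Add(277, 295), Add(194, Function('b')(-17))) = Mul(Add(277, 295), Add(194, Add(-13, Mul(-1, -17)))) = Mul(572, Add(194, Add(-13, 17))) = Mul(572, Add(194, 4)) = Mul(572, 198) = 113256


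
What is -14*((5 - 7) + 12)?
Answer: -140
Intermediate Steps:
-14*((5 - 7) + 12) = -14*(-2 + 12) = -14*10 = -140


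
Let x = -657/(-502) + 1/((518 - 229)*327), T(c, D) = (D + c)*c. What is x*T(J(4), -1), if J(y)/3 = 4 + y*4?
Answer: 36632494070/7906751 ≈ 4633.1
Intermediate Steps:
J(y) = 12 + 12*y (J(y) = 3*(4 + y*4) = 3*(4 + 4*y) = 12 + 12*y)
T(c, D) = c*(D + c)
x = 62088973/47440506 (x = -657*(-1/502) + (1/327)/289 = 657/502 + (1/289)*(1/327) = 657/502 + 1/94503 = 62088973/47440506 ≈ 1.3088)
x*T(J(4), -1) = 62088973*((12 + 12*4)*(-1 + (12 + 12*4)))/47440506 = 62088973*((12 + 48)*(-1 + (12 + 48)))/47440506 = 62088973*(60*(-1 + 60))/47440506 = 62088973*(60*59)/47440506 = (62088973/47440506)*3540 = 36632494070/7906751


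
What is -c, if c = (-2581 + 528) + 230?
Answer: 1823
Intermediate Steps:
c = -1823 (c = -2053 + 230 = -1823)
-c = -1*(-1823) = 1823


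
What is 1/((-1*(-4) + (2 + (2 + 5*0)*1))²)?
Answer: 1/64 ≈ 0.015625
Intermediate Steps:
1/((-1*(-4) + (2 + (2 + 5*0)*1))²) = 1/((4 + (2 + (2 + 0)*1))²) = 1/((4 + (2 + 2*1))²) = 1/((4 + (2 + 2))²) = 1/((4 + 4)²) = 1/(8²) = 1/64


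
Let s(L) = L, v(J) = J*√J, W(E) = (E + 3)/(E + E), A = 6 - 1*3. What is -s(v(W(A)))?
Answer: -1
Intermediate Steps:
A = 3 (A = 6 - 3 = 3)
W(E) = (3 + E)/(2*E) (W(E) = (3 + E)/((2*E)) = (3 + E)*(1/(2*E)) = (3 + E)/(2*E))
v(J) = J^(3/2)
-s(v(W(A))) = -((½)*(3 + 3)/3)^(3/2) = -((½)*(⅓)*6)^(3/2) = -1^(3/2) = -1*1 = -1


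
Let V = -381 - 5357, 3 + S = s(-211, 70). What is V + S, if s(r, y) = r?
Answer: -5952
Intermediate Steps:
S = -214 (S = -3 - 211 = -214)
V = -5738
V + S = -5738 - 214 = -5952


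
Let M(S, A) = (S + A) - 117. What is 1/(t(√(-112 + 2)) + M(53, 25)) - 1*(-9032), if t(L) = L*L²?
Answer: (-352247*I + 993520*√110)/(-39*I + 110*√110) ≈ 9032.0 + 0.0008657*I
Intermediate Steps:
M(S, A) = -117 + A + S (M(S, A) = (A + S) - 117 = -117 + A + S)
t(L) = L³
1/(t(√(-112 + 2)) + M(53, 25)) - 1*(-9032) = 1/((√(-112 + 2))³ + (-117 + 25 + 53)) - 1*(-9032) = 1/((√(-110))³ - 39) + 9032 = 1/((I*√110)³ - 39) + 9032 = 1/(-110*I*√110 - 39) + 9032 = 1/(-39 - 110*I*√110) + 9032 = 9032 + 1/(-39 - 110*I*√110)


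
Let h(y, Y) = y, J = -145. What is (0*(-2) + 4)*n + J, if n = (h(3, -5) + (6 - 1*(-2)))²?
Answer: 339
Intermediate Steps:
n = 121 (n = (3 + (6 - 1*(-2)))² = (3 + (6 + 2))² = (3 + 8)² = 11² = 121)
(0*(-2) + 4)*n + J = (0*(-2) + 4)*121 - 145 = (0 + 4)*121 - 145 = 4*121 - 145 = 484 - 145 = 339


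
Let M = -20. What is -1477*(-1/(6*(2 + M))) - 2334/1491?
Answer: -818093/53676 ≈ -15.241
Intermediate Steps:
-1477*(-1/(6*(2 + M))) - 2334/1491 = -1477*(-1/(6*(2 - 20))) - 2334/1491 = -1477/((-18*(-6))) - 2334*1/1491 = -1477/108 - 778/497 = -818093/53676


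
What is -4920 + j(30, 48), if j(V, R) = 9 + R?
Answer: -4863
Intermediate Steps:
-4920 + j(30, 48) = -4920 + (9 + 48) = -4920 + 57 = -4863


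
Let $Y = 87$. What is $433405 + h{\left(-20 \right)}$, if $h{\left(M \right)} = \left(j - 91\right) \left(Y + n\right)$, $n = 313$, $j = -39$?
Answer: $381405$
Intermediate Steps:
$h{\left(M \right)} = -52000$ ($h{\left(M \right)} = \left(-39 - 91\right) \left(87 + 313\right) = \left(-130\right) 400 = -52000$)
$433405 + h{\left(-20 \right)} = 433405 - 52000 = 381405$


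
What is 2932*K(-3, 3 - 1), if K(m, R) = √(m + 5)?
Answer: 2932*√2 ≈ 4146.5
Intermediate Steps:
K(m, R) = √(5 + m)
2932*K(-3, 3 - 1) = 2932*√(5 - 3) = 2932*√2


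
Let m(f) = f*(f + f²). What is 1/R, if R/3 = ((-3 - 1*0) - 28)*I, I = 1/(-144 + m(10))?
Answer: -956/93 ≈ -10.280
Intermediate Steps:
I = 1/956 (I = 1/(-144 + 10²*(1 + 10)) = 1/(-144 + 100*11) = 1/(-144 + 1100) = 1/956 ≈ 0.0010460)
R = -93/956 (R = 3*(((-3 - 1*0) - 28)*(1/956)) = 3*(((-3 + 0) - 28)*(1/956)) = 3*((-3 - 28)*(1/956)) = 3*(-31*1/956) = 3*(-31/956) = -93/956 ≈ -0.097280)
1/R = 1/(-93/956) = -956/93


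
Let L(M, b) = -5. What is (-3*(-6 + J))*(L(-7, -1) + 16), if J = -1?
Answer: 231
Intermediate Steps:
(-3*(-6 + J))*(L(-7, -1) + 16) = (-3*(-6 - 1))*(-5 + 16) = -3*(-7)*11 = 21*11 = 231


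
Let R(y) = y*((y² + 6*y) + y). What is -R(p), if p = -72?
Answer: 336960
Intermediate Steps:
R(y) = y*(y² + 7*y)
-R(p) = -(-72)²*(7 - 72) = -5184*(-65) = -1*(-336960) = 336960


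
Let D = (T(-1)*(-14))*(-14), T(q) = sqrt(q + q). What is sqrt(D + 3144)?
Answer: 2*sqrt(786 + 49*I*sqrt(2)) ≈ 56.126 + 2.4693*I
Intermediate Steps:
T(q) = sqrt(2)*sqrt(q) (T(q) = sqrt(2*q) = sqrt(2)*sqrt(q))
D = 196*I*sqrt(2) (D = ((sqrt(2)*sqrt(-1))*(-14))*(-14) = ((sqrt(2)*I)*(-14))*(-14) = ((I*sqrt(2))*(-14))*(-14) = -14*I*sqrt(2)*(-14) = 196*I*sqrt(2) ≈ 277.19*I)
sqrt(D + 3144) = sqrt(196*I*sqrt(2) + 3144) = sqrt(3144 + 196*I*sqrt(2))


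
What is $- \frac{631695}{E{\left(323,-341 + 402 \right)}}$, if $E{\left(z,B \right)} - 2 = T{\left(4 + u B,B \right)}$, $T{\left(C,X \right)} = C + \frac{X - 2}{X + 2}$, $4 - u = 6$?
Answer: $\frac{39796785}{7249} \approx 5490.0$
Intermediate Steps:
$u = -2$ ($u = 4 - 6 = -2$)
$T{\left(C,X \right)} = C + \frac{-2 + X}{2 + X}$
$E{\left(z,B \right)} = 2 + \frac{6 - 3 B + B \left(4 - 2 B\right)}{2 + B}$ ($E{\left(z,B \right)} = 2 + \frac{-2 + B + 2 \left(4 - 2 B\right) + \left(4 - 2 B\right) B}{2 + B} = 2 + \frac{-2 + B - \left(-8 + 4 B\right) + B \left(4 - 2 B\right)}{2 + B} = 2 + \frac{6 - 3 B + B \left(4 - 2 B\right)}{2 + B}$)
$- \frac{631695}{E{\left(323,-341 + 402 \right)}} = - \frac{631695}{\frac{1}{2 + \left(-341 + 402\right)} \left(10 - \left(-341 + 402\right) + 2 \left(-341 + 402\right) \left(2 - \left(-341 + 402\right)\right)\right)} = - \frac{631695}{\frac{1}{2 + 61} \left(10 - 61 + 2 \cdot 61 \left(2 - 61\right)\right)} = - \frac{631695}{\frac{1}{63} \left(10 - 61 + 2 \cdot 61 \left(2 - 61\right)\right)} = - \frac{631695}{\frac{1}{63} \left(10 - 61 + 2 \cdot 61 \left(-59\right)\right)} = - \frac{631695}{\frac{1}{63} \left(10 - 61 - 7198\right)} = - \frac{631695}{\frac{1}{63} \left(-7249\right)} = - \frac{631695}{- \frac{7249}{63}} = \left(-631695\right) \left(- \frac{63}{7249}\right) = \frac{39796785}{7249}$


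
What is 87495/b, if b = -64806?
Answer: -29165/21602 ≈ -1.3501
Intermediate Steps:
87495/b = 87495/(-64806) = 87495*(-1/64806) = -29165/21602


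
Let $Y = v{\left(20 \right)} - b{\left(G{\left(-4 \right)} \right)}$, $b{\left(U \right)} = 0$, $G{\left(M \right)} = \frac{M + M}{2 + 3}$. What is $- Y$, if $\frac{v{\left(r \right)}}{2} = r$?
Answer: $-40$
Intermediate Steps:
$G{\left(M \right)} = \frac{2 M}{5}$
$v{\left(r \right)} = 2 r$
$Y = 40$ ($Y = 2 \cdot 20 - 0 = 40 + 0 = 40$)
$- Y = \left(-1\right) 40 = -40$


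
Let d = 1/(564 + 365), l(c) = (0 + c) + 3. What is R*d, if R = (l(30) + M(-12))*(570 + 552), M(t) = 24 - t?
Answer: 77418/929 ≈ 83.335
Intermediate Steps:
l(c) = 3 + c (l(c) = c + 3 = 3 + c)
R = 77418 (R = ((3 + 30) + (24 - 1*(-12)))*(570 + 552) = (33 + (24 + 12))*1122 = (33 + 36)*1122 = 69*1122 = 77418)
d = 1/929 ≈ 0.0010764
R*d = 77418*(1/929) = 77418/929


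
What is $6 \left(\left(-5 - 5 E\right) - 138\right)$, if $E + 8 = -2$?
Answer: $-558$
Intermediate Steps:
$E = -10$ ($E = -8 - 2 = -10$)
$6 \left(\left(-5 - 5 E\right) - 138\right) = 6 \left(\left(-5 - -50\right) - 138\right) = 6 \left(\left(-5 + 50\right) - 138\right) = 6 \left(45 - 138\right) = 6 \left(-93\right) = -558$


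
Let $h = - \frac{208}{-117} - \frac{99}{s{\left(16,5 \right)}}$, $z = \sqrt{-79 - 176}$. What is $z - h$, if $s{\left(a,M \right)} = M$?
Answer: $\frac{811}{45} + i \sqrt{255} \approx 18.022 + 15.969 i$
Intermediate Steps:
$z = i \sqrt{255}$ ($z = \sqrt{-255} = i \sqrt{255} \approx 15.969 i$)
$h = - \frac{811}{45}$ ($h = - \frac{208}{-117} - \frac{99}{5} = \left(-208\right) \left(- \frac{1}{117}\right) - \frac{99}{5} = \frac{16}{9} - \frac{99}{5} = - \frac{811}{45} \approx -18.022$)
$z - h = i \sqrt{255} - - \frac{811}{45} = i \sqrt{255} + \frac{811}{45} = \frac{811}{45} + i \sqrt{255}$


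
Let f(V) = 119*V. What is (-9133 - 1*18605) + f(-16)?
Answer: -29642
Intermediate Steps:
(-9133 - 1*18605) + f(-16) = (-9133 - 1*18605) + 119*(-16) = (-9133 - 18605) - 1904 = -27738 - 1904 = -29642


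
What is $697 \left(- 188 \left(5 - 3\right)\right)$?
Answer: $-262072$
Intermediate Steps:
$697 \left(- 188 \left(5 - 3\right)\right) = 697 \left(\left(-188\right) 2\right) = 697 \left(-376\right) = -262072$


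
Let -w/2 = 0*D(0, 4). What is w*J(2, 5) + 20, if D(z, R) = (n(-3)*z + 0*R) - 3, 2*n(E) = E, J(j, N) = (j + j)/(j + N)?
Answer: 20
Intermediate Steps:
J(j, N) = 2*j/(N + j) (J(j, N) = (2*j)/(N + j) = 2*j/(N + j))
n(E) = E/2
D(z, R) = -3 - 3*z/2 (D(z, R) = (((½)*(-3))*z + 0*R) - 3 = (-3*z/2 + 0) - 3 = -3*z/2 - 3 = -3 - 3*z/2)
w = 0 (w = -0*(-3 - 3/2*0) = -0*(-3 + 0) = -0*(-3) = -2*0 = 0)
w*J(2, 5) + 20 = 0*(2*2/(5 + 2)) + 20 = 0*(2*2/7) + 20 = 0*(2*2*(⅐)) + 20 = 0*(4/7) + 20 = 0 + 20 = 20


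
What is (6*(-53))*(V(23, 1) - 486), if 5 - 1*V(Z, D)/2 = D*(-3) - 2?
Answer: 148188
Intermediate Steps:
V(Z, D) = 14 + 6*D (V(Z, D) = 10 - 2*(D*(-3) - 2) = 10 - 2*(-3*D - 2) = 10 - 2*(-2 - 3*D) = 10 + (4 + 6*D) = 14 + 6*D)
(6*(-53))*(V(23, 1) - 486) = (6*(-53))*((14 + 6*1) - 486) = -318*((14 + 6) - 486) = -318*(20 - 486) = -318*(-466) = 148188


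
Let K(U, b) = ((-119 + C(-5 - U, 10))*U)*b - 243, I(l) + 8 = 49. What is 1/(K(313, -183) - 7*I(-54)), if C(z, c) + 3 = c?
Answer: 1/6414718 ≈ 1.5589e-7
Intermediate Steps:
C(z, c) = -3 + c
I(l) = 41 (I(l) = -8 + 49 = 41)
K(U, b) = -243 - 112*U*b (K(U, b) = ((-119 + (-3 + 10))*U)*b - 243 = ((-119 + 7)*U)*b - 243 = (-112*U)*b - 243 = -112*U*b - 243 = -243 - 112*U*b)
1/(K(313, -183) - 7*I(-54)) = 1/((-243 - 112*313*(-183)) - 7*41) = 1/((-243 + 6415248) - 287) = 1/(6415005 - 287) = 1/6414718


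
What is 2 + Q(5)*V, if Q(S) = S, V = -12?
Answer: -58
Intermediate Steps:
2 + Q(5)*V = 2 + 5*(-12) = 2 - 60 = -58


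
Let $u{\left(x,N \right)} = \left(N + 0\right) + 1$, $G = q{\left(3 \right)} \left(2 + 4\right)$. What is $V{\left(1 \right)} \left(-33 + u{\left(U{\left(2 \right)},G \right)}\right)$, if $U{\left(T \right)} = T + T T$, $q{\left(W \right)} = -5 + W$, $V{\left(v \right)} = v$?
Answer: $-44$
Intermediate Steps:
$U{\left(T \right)} = T + T^{2}$
$G = -12$ ($G = \left(-5 + 3\right) \left(2 + 4\right) = \left(-2\right) 6 = -12$)
$u{\left(x,N \right)} = 1 + N$ ($u{\left(x,N \right)} = N + 1 = 1 + N$)
$V{\left(1 \right)} \left(-33 + u{\left(U{\left(2 \right)},G \right)}\right) = 1 \left(-33 + \left(1 - 12\right)\right) = 1 \left(-33 - 11\right) = 1 \left(-44\right) = -44$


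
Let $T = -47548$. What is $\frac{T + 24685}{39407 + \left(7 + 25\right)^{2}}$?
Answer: $- \frac{7621}{13477} \approx -0.56548$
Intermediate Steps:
$\frac{T + 24685}{39407 + \left(7 + 25\right)^{2}} = \frac{-47548 + 24685}{39407 + \left(7 + 25\right)^{2}} = - \frac{22863}{39407 + 32^{2}} = - \frac{22863}{39407 + 1024} = - \frac{22863}{40431} = \left(-22863\right) \frac{1}{40431} = - \frac{7621}{13477}$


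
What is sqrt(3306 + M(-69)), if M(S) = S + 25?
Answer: sqrt(3262) ≈ 57.114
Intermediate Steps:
M(S) = 25 + S
sqrt(3306 + M(-69)) = sqrt(3306 + (25 - 69)) = sqrt(3306 - 44) = sqrt(3262)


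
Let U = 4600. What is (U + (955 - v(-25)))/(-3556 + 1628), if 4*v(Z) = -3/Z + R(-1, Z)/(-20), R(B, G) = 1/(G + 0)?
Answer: -11109939/3856000 ≈ -2.8812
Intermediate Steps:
R(B, G) = 1/G
v(Z) = -61/(80*Z) (v(Z) = (-3/Z + 1/(Z*(-20)))/4 = (-3/Z - 1/20/Z)/4 = (-3/Z - 1/(20*Z))/4 = (-61/(20*Z))/4 = -61/(80*Z))
(U + (955 - v(-25)))/(-3556 + 1628) = (4600 + (955 - (-61)/(80*(-25))))/(-3556 + 1628) = (4600 + (955 - (-61)*(-1)/(80*25)))/(-1928) = (4600 + (955 - 1*61/2000))*(-1/1928) = (4600 + (955 - 61/2000))*(-1/1928) = (4600 + 1909939/2000)*(-1/1928) = (11109939/2000)*(-1/1928) = -11109939/3856000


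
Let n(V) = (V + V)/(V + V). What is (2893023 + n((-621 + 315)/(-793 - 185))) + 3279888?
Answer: 6172912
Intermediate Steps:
n(V) = 1 (n(V) = (2*V)/((2*V)) = (2*V)*(1/(2*V)) = 1)
(2893023 + n((-621 + 315)/(-793 - 185))) + 3279888 = (2893023 + 1) + 3279888 = 2893024 + 3279888 = 6172912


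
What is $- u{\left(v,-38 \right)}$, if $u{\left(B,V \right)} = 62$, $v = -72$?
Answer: $-62$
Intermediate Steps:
$- u{\left(v,-38 \right)} = \left(-1\right) 62 = -62$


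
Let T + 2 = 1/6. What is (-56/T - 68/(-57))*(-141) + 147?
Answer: -904577/209 ≈ -4328.1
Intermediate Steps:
T = -11/6 (T = -2 + 1/6 = -2 + ⅙ = -11/6 ≈ -1.8333)
(-56/T - 68/(-57))*(-141) + 147 = (-56/(-11/6) - 68/(-57))*(-141) + 147 = (-56*(-6/11) - 68*(-1/57))*(-141) + 147 = (336/11 + 68/57)*(-141) + 147 = (19900/627)*(-141) + 147 = -935300/209 + 147 = -904577/209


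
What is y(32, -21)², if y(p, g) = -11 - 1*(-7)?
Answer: 16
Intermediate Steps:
y(p, g) = -4 (y(p, g) = -11 + 7 = -4)
y(32, -21)² = (-4)² = 16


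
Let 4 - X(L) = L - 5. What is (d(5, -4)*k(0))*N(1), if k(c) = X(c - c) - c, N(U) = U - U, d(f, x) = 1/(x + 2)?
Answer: 0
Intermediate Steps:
d(f, x) = 1/(2 + x)
X(L) = 9 - L (X(L) = 4 - (L - 5) = 4 - (-5 + L) = 4 + (5 - L) = 9 - L)
N(U) = 0
k(c) = 9 - c (k(c) = (9 - (c - c)) - c = (9 - 1*0) - c = (9 + 0) - c = 9 - c)
(d(5, -4)*k(0))*N(1) = ((9 - 1*0)/(2 - 4))*0 = ((9 + 0)/(-2))*0 = -1/2*9*0 = -9/2*0 = 0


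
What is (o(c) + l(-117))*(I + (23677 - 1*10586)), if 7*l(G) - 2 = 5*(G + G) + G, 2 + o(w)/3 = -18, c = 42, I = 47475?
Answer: -103265030/7 ≈ -1.4752e+7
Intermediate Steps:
o(w) = -60 (o(w) = -6 + 3*(-18) = -6 - 54 = -60)
l(G) = 2/7 + 11*G/7 (l(G) = 2/7 + (5*(G + G) + G)/7 = 2/7 + (5*(2*G) + G)/7 = 2/7 + (10*G + G)/7 = 2/7 + (11*G)/7 = 2/7 + 11*G/7)
(o(c) + l(-117))*(I + (23677 - 1*10586)) = (-60 + (2/7 + (11/7)*(-117)))*(47475 + (23677 - 1*10586)) = (-60 + (2/7 - 1287/7))*(47475 + (23677 - 10586)) = (-60 - 1285/7)*(47475 + 13091) = -1705/7*60566 = -103265030/7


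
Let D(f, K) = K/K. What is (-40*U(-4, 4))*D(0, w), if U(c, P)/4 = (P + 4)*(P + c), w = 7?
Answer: 0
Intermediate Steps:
D(f, K) = 1
U(c, P) = 4*(4 + P)*(P + c) (U(c, P) = 4*((P + 4)*(P + c)) = 4*((4 + P)*(P + c)) = 4*(4 + P)*(P + c))
(-40*U(-4, 4))*D(0, w) = -40*(4*4**2 + 16*4 + 16*(-4) + 4*4*(-4))*1 = -40*(4*16 + 64 - 64 - 64)*1 = -40*(64 + 64 - 64 - 64)*1 = -40*0*1 = 0*1 = 0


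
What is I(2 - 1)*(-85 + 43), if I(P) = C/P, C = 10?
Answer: -420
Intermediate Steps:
I(P) = 10/P
I(2 - 1)*(-85 + 43) = (10/(2 - 1))*(-85 + 43) = (10/1)*(-42) = (10*1)*(-42) = 10*(-42) = -420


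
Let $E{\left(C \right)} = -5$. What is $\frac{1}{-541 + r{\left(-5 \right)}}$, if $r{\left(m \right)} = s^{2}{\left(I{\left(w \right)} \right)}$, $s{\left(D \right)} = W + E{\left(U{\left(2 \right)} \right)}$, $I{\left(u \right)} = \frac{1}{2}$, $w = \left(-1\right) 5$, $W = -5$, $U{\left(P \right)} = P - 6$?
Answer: $- \frac{1}{441} \approx -0.0022676$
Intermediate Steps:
$U{\left(P \right)} = -6 + P$ ($U{\left(P \right)} = P - 6 = -6 + P$)
$w = -5$
$I{\left(u \right)} = \frac{1}{2}$
$s{\left(D \right)} = -10$ ($s{\left(D \right)} = -5 - 5 = -10$)
$r{\left(m \right)} = 100$ ($r{\left(m \right)} = \left(-10\right)^{2} = 100$)
$\frac{1}{-541 + r{\left(-5 \right)}} = \frac{1}{-541 + 100} = \frac{1}{-441} = - \frac{1}{441}$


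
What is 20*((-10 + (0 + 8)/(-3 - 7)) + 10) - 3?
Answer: -19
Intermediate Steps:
20*((-10 + (0 + 8)/(-3 - 7)) + 10) - 3 = 20*((-10 + 8/(-10)) + 10) - 3 = 20*((-10 + 8*(-1/10)) + 10) - 3 = 20*((-10 - 4/5) + 10) - 3 = 20*(-54/5 + 10) - 3 = 20*(-4/5) - 3 = -16 - 3 = -19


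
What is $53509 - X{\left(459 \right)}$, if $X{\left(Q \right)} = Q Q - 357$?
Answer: $-156815$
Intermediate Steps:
$X{\left(Q \right)} = -357 + Q^{2}$ ($X{\left(Q \right)} = Q^{2} - 357 = -357 + Q^{2}$)
$53509 - X{\left(459 \right)} = 53509 - \left(-357 + 459^{2}\right) = 53509 - \left(-357 + 210681\right) = 53509 - 210324 = -156815$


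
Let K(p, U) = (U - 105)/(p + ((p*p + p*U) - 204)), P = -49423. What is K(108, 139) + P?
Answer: -656831653/13290 ≈ -49423.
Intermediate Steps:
K(p, U) = (-105 + U)/(-204 + p + p² + U*p) (K(p, U) = (-105 + U)/(p + ((p² + U*p) - 204)) = (-105 + U)/(p + (-204 + p² + U*p)) = (-105 + U)/(-204 + p + p² + U*p))
K(108, 139) + P = (-105 + 139)/(-204 + 108 + 108² + 139*108) - 49423 = 34/(-204 + 108 + 11664 + 15012) - 49423 = 34/26580 - 49423 = (1/26580)*34 - 49423 = 17/13290 - 49423 = -656831653/13290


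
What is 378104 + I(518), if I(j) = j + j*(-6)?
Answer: 375514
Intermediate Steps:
I(j) = -5*j (I(j) = j - 6*j = -5*j)
378104 + I(518) = 378104 - 5*518 = 378104 - 2590 = 375514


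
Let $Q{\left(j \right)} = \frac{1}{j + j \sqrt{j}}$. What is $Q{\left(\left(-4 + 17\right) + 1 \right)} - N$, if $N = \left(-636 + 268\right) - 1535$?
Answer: $\frac{346345}{182} + \frac{\sqrt{14}}{182} \approx 1903.0$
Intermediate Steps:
$Q{\left(j \right)} = \frac{1}{j + j^{\frac{3}{2}}}$
$N = -1903$ ($N = -368 - 1535 = -1903$)
$Q{\left(\left(-4 + 17\right) + 1 \right)} - N = \frac{1}{\left(\left(-4 + 17\right) + 1\right) + \left(\left(-4 + 17\right) + 1\right)^{\frac{3}{2}}} - -1903 = \frac{1}{\left(13 + 1\right) + \left(13 + 1\right)^{\frac{3}{2}}} + 1903 = \frac{1}{14 + 14^{\frac{3}{2}}} + 1903 = \frac{1}{14 + 14 \sqrt{14}} + 1903 = 1903 + \frac{1}{14 + 14 \sqrt{14}}$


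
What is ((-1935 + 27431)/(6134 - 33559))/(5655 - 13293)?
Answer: 12748/104736075 ≈ 0.00012172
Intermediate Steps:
((-1935 + 27431)/(6134 - 33559))/(5655 - 13293) = (25496/(-27425))/(-7638) = (25496*(-1/27425))*(-1/7638) = -25496/27425*(-1/7638) = 12748/104736075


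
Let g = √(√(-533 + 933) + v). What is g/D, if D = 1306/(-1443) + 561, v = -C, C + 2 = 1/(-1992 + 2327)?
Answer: 1443*√2468615/270752695 ≈ 0.0083738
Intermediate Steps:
C = -669/335 (C = -2 + 1/(-1992 + 2327) = -2 + 1/335 = -669/335 ≈ -1.9970)
v = 669/335 (v = -1*(-669/335) = 669/335 ≈ 1.9970)
g = √2468615/335 (g = √(√(-533 + 933) + 669/335) = √(√400 + 669/335) = √(20 + 669/335) = √(7369/335) = √2468615/335 ≈ 4.6901)
D = 808217/1443 (D = 1306*(-1/1443) + 561 = -1306/1443 + 561 = 808217/1443 ≈ 560.09)
g/D = (√2468615/335)/(808217/1443) = (√2468615/335)*(1443/808217) = 1443*√2468615/270752695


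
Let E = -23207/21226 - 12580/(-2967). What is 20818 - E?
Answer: 1310868301445/62977542 ≈ 20815.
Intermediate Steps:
E = 198167911/62977542 (E = -23207*1/21226 - 12580*(-1/2967) = -23207/21226 + 12580/2967 = 198167911/62977542 ≈ 3.1466)
20818 - E = 20818 - 1*198167911/62977542 = 20818 - 198167911/62977542 = 1310868301445/62977542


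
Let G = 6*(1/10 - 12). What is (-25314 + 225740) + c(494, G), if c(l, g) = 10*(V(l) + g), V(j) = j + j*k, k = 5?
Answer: 229352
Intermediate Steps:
G = -357/5 (G = 6*(1/10 - 12) = 6*(-119/10) = -357/5 ≈ -71.400)
V(j) = 6*j (V(j) = j + j*5 = j + 5*j = 6*j)
c(l, g) = 10*g + 60*l (c(l, g) = 10*(6*l + g) = 10*(g + 6*l) = 10*g + 60*l)
(-25314 + 225740) + c(494, G) = (-25314 + 225740) + (10*(-357/5) + 60*494) = 200426 + (-714 + 29640) = 200426 + 28926 = 229352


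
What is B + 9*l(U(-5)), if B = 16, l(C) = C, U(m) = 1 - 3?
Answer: -2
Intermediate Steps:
U(m) = -2
B + 9*l(U(-5)) = 16 + 9*(-2) = 16 - 18 = -2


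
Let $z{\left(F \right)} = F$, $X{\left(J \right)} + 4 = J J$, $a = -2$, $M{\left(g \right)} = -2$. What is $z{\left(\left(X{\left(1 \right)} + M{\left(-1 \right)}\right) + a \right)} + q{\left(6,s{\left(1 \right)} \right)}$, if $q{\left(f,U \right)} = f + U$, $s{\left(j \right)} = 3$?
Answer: $2$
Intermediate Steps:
$q{\left(f,U \right)} = U + f$
$X{\left(J \right)} = -4 + J^{2}$ ($X{\left(J \right)} = -4 + J J = -4 + J^{2}$)
$z{\left(\left(X{\left(1 \right)} + M{\left(-1 \right)}\right) + a \right)} + q{\left(6,s{\left(1 \right)} \right)} = \left(\left(\left(-4 + 1^{2}\right) - 2\right) - 2\right) + \left(3 + 6\right) = \left(\left(\left(-4 + 1\right) - 2\right) - 2\right) + 9 = \left(\left(-3 - 2\right) - 2\right) + 9 = \left(-5 - 2\right) + 9 = -7 + 9 = 2$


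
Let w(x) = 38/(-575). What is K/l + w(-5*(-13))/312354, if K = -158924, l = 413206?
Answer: -7135832570507/18553316120325 ≈ -0.38461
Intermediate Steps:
w(x) = -38/575 (w(x) = 38*(-1/575) = -38/575)
K/l + w(-5*(-13))/312354 = -158924/413206 - 38/575/312354 = -158924*1/413206 - 38/575*1/312354 = -79462/206603 - 19/89801775 = -7135832570507/18553316120325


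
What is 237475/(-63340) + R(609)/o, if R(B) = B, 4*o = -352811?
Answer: -16787617693/4469409748 ≈ -3.7561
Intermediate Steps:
o = -352811/4 (o = (¼)*(-352811) = -352811/4 ≈ -88203.)
237475/(-63340) + R(609)/o = 237475/(-63340) + 609/(-352811/4) = 237475*(-1/63340) + 609*(-4/352811) = -47495/12668 - 2436/352811 = -16787617693/4469409748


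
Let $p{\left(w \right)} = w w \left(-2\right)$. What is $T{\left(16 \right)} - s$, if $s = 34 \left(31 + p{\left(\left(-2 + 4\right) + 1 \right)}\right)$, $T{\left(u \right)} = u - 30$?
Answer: $-456$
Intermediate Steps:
$p{\left(w \right)} = - 2 w^{2}$ ($p{\left(w \right)} = w^{2} \left(-2\right) = - 2 w^{2}$)
$T{\left(u \right)} = -30 + u$
$s = 442$ ($s = 34 \left(31 - 2 \left(\left(-2 + 4\right) + 1\right)^{2}\right) = 34 \left(31 - 2 \left(2 + 1\right)^{2}\right) = 34 \left(31 - 2 \cdot 3^{2}\right) = 34 \left(31 - 18\right) = 34 \cdot 13 = 442$)
$T{\left(16 \right)} - s = \left(-30 + 16\right) - 442 = -14 - 442 = -456$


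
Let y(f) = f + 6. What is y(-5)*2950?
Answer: 2950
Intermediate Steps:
y(f) = 6 + f
y(-5)*2950 = (6 - 5)*2950 = 1*2950 = 2950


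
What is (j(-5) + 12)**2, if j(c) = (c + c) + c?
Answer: 9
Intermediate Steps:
j(c) = 3*c (j(c) = 2*c + c = 3*c)
(j(-5) + 12)**2 = (3*(-5) + 12)**2 = (-15 + 12)**2 = (-3)**2 = 9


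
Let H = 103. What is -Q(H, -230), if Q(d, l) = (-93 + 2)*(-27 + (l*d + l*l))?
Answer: 2655653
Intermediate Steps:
Q(d, l) = 2457 - 91*l² - 91*d*l (Q(d, l) = -91*(-27 + (d*l + l²)) = -91*(-27 + (l² + d*l)) = -91*(-27 + l² + d*l) = 2457 - 91*l² - 91*d*l)
-Q(H, -230) = -(2457 - 91*(-230)² - 91*103*(-230)) = -(2457 - 91*52900 + 2155790) = -(2457 - 4813900 + 2155790) = -1*(-2655653) = 2655653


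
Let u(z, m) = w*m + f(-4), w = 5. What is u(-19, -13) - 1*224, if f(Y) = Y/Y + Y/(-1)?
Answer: -284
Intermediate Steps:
f(Y) = 1 - Y (f(Y) = 1 + Y*(-1) = 1 - Y)
u(z, m) = 5 + 5*m (u(z, m) = 5*m + (1 - 1*(-4)) = 5*m + (1 + 4) = 5*m + 5 = 5 + 5*m)
u(-19, -13) - 1*224 = (5 + 5*(-13)) - 1*224 = (5 - 65) - 224 = -60 - 224 = -284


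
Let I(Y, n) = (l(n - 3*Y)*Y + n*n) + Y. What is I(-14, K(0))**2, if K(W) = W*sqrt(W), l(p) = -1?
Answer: 0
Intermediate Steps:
K(W) = W**(3/2)
I(Y, n) = n**2 (I(Y, n) = (-Y + n*n) + Y = (-Y + n**2) + Y = (n**2 - Y) + Y = n**2)
I(-14, K(0))**2 = ((0**(3/2))**2)**2 = (0**2)**2 = 0**2 = 0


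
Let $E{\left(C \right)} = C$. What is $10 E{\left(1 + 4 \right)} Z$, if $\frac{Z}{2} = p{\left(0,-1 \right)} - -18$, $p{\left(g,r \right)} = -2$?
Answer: $1600$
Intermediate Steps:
$Z = 32$ ($Z = 2 \left(-2 - -18\right) = 2 \left(-2 + 18\right) = 2 \cdot 16 = 32$)
$10 E{\left(1 + 4 \right)} Z = 10 \left(1 + 4\right) 32 = 10 \cdot 5 \cdot 32 = 50 \cdot 32 = 1600$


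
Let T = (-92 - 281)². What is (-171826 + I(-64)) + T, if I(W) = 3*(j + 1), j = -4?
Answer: -32706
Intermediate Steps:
I(W) = -9 (I(W) = 3*(-4 + 1) = 3*(-3) = -9)
T = 139129 (T = (-373)² = 139129)
(-171826 + I(-64)) + T = (-171826 - 9) + 139129 = -171835 + 139129 = -32706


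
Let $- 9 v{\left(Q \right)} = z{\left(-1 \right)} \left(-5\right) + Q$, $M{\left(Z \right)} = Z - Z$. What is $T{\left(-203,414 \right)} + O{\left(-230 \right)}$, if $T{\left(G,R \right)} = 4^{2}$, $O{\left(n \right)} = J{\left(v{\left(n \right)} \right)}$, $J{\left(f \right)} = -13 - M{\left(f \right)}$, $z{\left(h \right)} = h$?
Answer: $3$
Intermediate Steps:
$M{\left(Z \right)} = 0$
$v{\left(Q \right)} = - \frac{5}{9} - \frac{Q}{9}$ ($v{\left(Q \right)} = - \frac{\left(-1\right) \left(-5\right) + Q}{9} = - \frac{5 + Q}{9} = - \frac{5}{9} - \frac{Q}{9}$)
$J{\left(f \right)} = -13$ ($J{\left(f \right)} = -13 - 0 = -13 + 0 = -13$)
$O{\left(n \right)} = -13$
$T{\left(G,R \right)} = 16$
$T{\left(-203,414 \right)} + O{\left(-230 \right)} = 16 - 13 = 3$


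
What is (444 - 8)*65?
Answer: 28340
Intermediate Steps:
(444 - 8)*65 = 436*65 = 28340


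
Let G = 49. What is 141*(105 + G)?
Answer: 21714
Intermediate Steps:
141*(105 + G) = 141*(105 + 49) = 141*154 = 21714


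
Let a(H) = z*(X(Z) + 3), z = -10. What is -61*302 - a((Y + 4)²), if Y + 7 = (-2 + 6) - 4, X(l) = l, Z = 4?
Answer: -18352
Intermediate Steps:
Y = -7 (Y = -7 + ((-2 + 6) - 4) = -7 + (4 - 4) = -7 + 0 = -7)
a(H) = -70 (a(H) = -10*(4 + 3) = -10*7 = -70)
-61*302 - a((Y + 4)²) = -61*302 - 1*(-70) = -18422 + 70 = -18352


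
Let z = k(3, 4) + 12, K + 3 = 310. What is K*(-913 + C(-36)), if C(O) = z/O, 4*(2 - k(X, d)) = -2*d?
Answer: -2523847/9 ≈ -2.8043e+5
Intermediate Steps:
K = 307 (K = -3 + 310 = 307)
k(X, d) = 2 + d/2 (k(X, d) = 2 - (-1)*d/2 = 2 + d/2)
z = 16 (z = (2 + (½)*4) + 12 = (2 + 2) + 12 = 4 + 12 = 16)
C(O) = 16/O
K*(-913 + C(-36)) = 307*(-913 + 16/(-36)) = 307*(-913 + 16*(-1/36)) = 307*(-913 - 4/9) = 307*(-8221/9) = -2523847/9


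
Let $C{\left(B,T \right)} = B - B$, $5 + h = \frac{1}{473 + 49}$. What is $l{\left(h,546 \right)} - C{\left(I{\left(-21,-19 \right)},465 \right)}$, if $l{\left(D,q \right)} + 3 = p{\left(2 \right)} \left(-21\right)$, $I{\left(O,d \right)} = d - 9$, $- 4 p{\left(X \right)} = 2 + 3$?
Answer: $\frac{93}{4} \approx 23.25$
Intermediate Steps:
$p{\left(X \right)} = - \frac{5}{4}$ ($p{\left(X \right)} = - \frac{2 + 3}{4} = \left(- \frac{1}{4}\right) 5 = - \frac{5}{4}$)
$I{\left(O,d \right)} = -9 + d$
$h = - \frac{2609}{522}$ ($h = -5 + \frac{1}{473 + 49} = -5 + \frac{1}{522} = - \frac{2609}{522} \approx -4.9981$)
$l{\left(D,q \right)} = \frac{93}{4}$ ($l{\left(D,q \right)} = -3 - - \frac{105}{4} = -3 + \frac{105}{4} = \frac{93}{4}$)
$C{\left(B,T \right)} = 0$
$l{\left(h,546 \right)} - C{\left(I{\left(-21,-19 \right)},465 \right)} = \frac{93}{4} - 0 = \frac{93}{4} + 0 = \frac{93}{4}$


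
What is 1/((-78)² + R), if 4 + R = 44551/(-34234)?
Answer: 34234/208098169 ≈ 0.00016451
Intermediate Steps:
R = -181487/34234 (R = -4 + 44551/(-34234) = -4 + 44551*(-1/34234) = -4 - 44551/34234 = -181487/34234 ≈ -5.3014)
1/((-78)² + R) = 1/((-78)² - 181487/34234) = 1/(6084 - 181487/34234) = 1/(208098169/34234) = 34234/208098169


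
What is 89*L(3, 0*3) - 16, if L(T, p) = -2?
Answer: -194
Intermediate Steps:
89*L(3, 0*3) - 16 = 89*(-2) - 16 = -178 - 16 = -194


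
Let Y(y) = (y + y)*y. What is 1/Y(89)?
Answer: 1/15842 ≈ 6.3123e-5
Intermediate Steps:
Y(y) = 2*y² (Y(y) = (2*y)*y = 2*y²)
1/Y(89) = 1/(2*89²) = 1/(2*7921) = 1/15842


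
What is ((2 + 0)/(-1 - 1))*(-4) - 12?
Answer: -8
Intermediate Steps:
((2 + 0)/(-1 - 1))*(-4) - 12 = (2/(-2))*(-4) - 12 = (2*(-½))*(-4) - 12 = -1*(-4) - 12 = 4 - 12 = -8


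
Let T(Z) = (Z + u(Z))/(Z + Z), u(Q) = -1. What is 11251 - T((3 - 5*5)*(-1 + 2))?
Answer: 495021/44 ≈ 11250.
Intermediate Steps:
T(Z) = (-1 + Z)/(2*Z) (T(Z) = (Z - 1)/(Z + Z) = (-1 + Z)/((2*Z)) = (-1 + Z)*(1/(2*Z)) = (-1 + Z)/(2*Z))
11251 - T((3 - 5*5)*(-1 + 2)) = 11251 - (-1 + (3 - 5*5)*(-1 + 2))/(2*((3 - 5*5)*(-1 + 2))) = 11251 - (-1 + (3 - 25)*1)/(2*((3 - 25)*1)) = 11251 - (-1 - 22*1)/(2*((-22*1))) = 11251 - (-1 - 22)/(2*(-22)) = 11251 - (-1)*(-23)/(2*22) = 11251 - 1*23/44 = 11251 - 23/44 = 495021/44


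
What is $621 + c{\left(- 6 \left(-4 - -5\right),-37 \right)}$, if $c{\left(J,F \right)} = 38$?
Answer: $659$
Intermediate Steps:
$621 + c{\left(- 6 \left(-4 - -5\right),-37 \right)} = 621 + 38 = 659$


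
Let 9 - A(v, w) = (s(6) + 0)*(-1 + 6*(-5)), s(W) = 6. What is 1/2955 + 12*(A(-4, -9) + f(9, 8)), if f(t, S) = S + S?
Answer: 7482061/2955 ≈ 2532.0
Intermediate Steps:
f(t, S) = 2*S
A(v, w) = 195 (A(v, w) = 9 - (6 + 0)*(-1 + 6*(-5)) = 9 - 6*(-1 - 30) = 9 - 6*(-31) = 9 - 1*(-186) = 9 + 186 = 195)
1/2955 + 12*(A(-4, -9) + f(9, 8)) = 1/2955 + 12*(195 + 2*8) = 1/2955 + 12*(195 + 16) = 1/2955 + 12*211 = 1/2955 + 2532 = 7482061/2955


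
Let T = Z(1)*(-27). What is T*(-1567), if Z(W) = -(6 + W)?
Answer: -296163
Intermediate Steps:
Z(W) = -6 - W
T = 189 (T = (-6 - 1*1)*(-27) = (-6 - 1)*(-27) = -7*(-27) = 189)
T*(-1567) = 189*(-1567) = -296163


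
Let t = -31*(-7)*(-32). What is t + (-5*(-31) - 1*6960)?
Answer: -13749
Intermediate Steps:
t = -6944 (t = 217*(-32) = -6944)
t + (-5*(-31) - 1*6960) = -6944 + (-5*(-31) - 1*6960) = -6944 + (155 - 6960) = -6944 - 6805 = -13749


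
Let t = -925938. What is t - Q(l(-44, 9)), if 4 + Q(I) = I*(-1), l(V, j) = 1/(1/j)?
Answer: -925925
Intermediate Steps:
l(V, j) = j
Q(I) = -4 - I (Q(I) = -4 + I*(-1) = -4 - I)
t - Q(l(-44, 9)) = -925938 - (-4 - 1*9) = -925938 - (-4 - 9) = -925938 - 1*(-13) = -925938 + 13 = -925925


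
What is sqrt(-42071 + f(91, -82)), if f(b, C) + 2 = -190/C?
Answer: 7*I*sqrt(1443282)/41 ≈ 205.11*I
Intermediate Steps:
f(b, C) = -2 - 190/C
sqrt(-42071 + f(91, -82)) = sqrt(-42071 + (-2 - 190/(-82))) = sqrt(-42071 + (-2 - 190*(-1/82))) = sqrt(-42071 + (-2 + 95/41)) = sqrt(-42071 + 13/41) = sqrt(-1724898/41) = 7*I*sqrt(1443282)/41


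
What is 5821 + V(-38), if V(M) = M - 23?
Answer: 5760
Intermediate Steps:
V(M) = -23 + M
5821 + V(-38) = 5821 + (-23 - 38) = 5821 - 61 = 5760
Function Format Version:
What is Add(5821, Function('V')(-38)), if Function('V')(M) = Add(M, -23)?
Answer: 5760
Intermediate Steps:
Function('V')(M) = Add(-23, M)
Add(5821, Function('V')(-38)) = Add(5821, Add(-23, -38)) = Add(5821, -61) = 5760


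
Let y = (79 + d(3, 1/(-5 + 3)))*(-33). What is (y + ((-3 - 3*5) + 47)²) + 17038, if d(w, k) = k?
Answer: 30577/2 ≈ 15289.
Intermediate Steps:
y = -5181/2 (y = (79 + 1/(-5 + 3))*(-33) = (79 + 1/(-2))*(-33) = (79 - ½)*(-33) = (157/2)*(-33) = -5181/2 ≈ -2590.5)
(y + ((-3 - 3*5) + 47)²) + 17038 = (-5181/2 + ((-3 - 3*5) + 47)²) + 17038 = (-5181/2 + ((-3 - 15) + 47)²) + 17038 = (-5181/2 + (-18 + 47)²) + 17038 = (-5181/2 + 29²) + 17038 = (-5181/2 + 841) + 17038 = -3499/2 + 17038 = 30577/2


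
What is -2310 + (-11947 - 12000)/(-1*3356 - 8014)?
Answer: -26240753/11370 ≈ -2307.9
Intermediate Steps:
-2310 + (-11947 - 12000)/(-1*3356 - 8014) = -2310 - 23947/(-3356 - 8014) = -2310 - 23947/(-11370) = -2310 - 23947*(-1/11370) = -2310 + 23947/11370 = -26240753/11370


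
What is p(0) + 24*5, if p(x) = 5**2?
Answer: 145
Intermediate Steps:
p(x) = 25
p(0) + 24*5 = 25 + 24*5 = 25 + 120 = 145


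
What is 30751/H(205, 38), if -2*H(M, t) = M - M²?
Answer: 30751/20910 ≈ 1.4706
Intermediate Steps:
H(M, t) = M²/2 - M/2 (H(M, t) = -(M - M²)/2 = M²/2 - M/2)
30751/H(205, 38) = 30751/(((½)*205*(-1 + 205))) = 30751/(((½)*205*204)) = 30751/20910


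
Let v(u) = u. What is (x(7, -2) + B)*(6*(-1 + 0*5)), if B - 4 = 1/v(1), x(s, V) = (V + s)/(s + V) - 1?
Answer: -30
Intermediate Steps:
x(s, V) = 0 (x(s, V) = (V + s)/(V + s) - 1 = 1 - 1 = 0)
B = 5 (B = 4 + 1/1 = 4 + 1 = 5)
(x(7, -2) + B)*(6*(-1 + 0*5)) = (0 + 5)*(6*(-1 + 0*5)) = 5*(6*(-1 + 0)) = 5*(6*(-1)) = 5*(-6) = -30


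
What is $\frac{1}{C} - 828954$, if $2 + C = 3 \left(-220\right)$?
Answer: $- \frac{548767549}{662} \approx -8.2895 \cdot 10^{5}$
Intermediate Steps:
$C = -662$ ($C = -2 + 3 \left(-220\right) = -2 - 660 = -662$)
$\frac{1}{C} - 828954 = \frac{1}{-662} - 828954 = - \frac{1}{662} - 828954 = - \frac{548767549}{662}$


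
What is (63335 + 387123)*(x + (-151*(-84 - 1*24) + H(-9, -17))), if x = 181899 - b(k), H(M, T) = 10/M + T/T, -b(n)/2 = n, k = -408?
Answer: 800246745244/9 ≈ 8.8916e+10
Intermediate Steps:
b(n) = -2*n
H(M, T) = 1 + 10/M (H(M, T) = 10/M + 1 = 1 + 10/M)
x = 181083 (x = 181899 - (-2)*(-408) = 181899 - 1*816 = 181899 - 816 = 181083)
(63335 + 387123)*(x + (-151*(-84 - 1*24) + H(-9, -17))) = (63335 + 387123)*(181083 + (-151*(-84 - 1*24) + (10 - 9)/(-9))) = 450458*(181083 + (-151*(-84 - 24) - ⅑*1)) = 450458*(181083 + (-151*(-108) - ⅑)) = 450458*(181083 + (16308 - ⅑)) = 450458*(181083 + 146771/9) = 450458*(1776518/9) = 800246745244/9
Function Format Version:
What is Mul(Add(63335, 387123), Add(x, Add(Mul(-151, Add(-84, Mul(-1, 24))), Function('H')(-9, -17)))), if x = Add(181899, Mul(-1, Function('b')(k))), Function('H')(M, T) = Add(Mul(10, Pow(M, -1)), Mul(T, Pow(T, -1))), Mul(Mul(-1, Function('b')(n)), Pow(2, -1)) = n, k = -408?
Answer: Rational(800246745244, 9) ≈ 8.8916e+10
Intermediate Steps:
Function('b')(n) = Mul(-2, n)
Function('H')(M, T) = Add(1, Mul(10, Pow(M, -1))) (Function('H')(M, T) = Add(Mul(10, Pow(M, -1)), 1) = Add(1, Mul(10, Pow(M, -1))))
x = 181083 (x = Add(181899, Mul(-1, Mul(-2, -408))) = Add(181899, Mul(-1, 816)) = Add(181899, -816) = 181083)
Mul(Add(63335, 387123), Add(x, Add(Mul(-151, Add(-84, Mul(-1, 24))), Function('H')(-9, -17)))) = Mul(Add(63335, 387123), Add(181083, Add(Mul(-151, Add(-84, Mul(-1, 24))), Mul(Pow(-9, -1), Add(10, -9))))) = Mul(450458, Add(181083, Add(Mul(-151, Add(-84, -24)), Mul(Rational(-1, 9), 1)))) = Mul(450458, Add(181083, Add(Mul(-151, -108), Rational(-1, 9)))) = Mul(450458, Add(181083, Add(16308, Rational(-1, 9)))) = Mul(450458, Add(181083, Rational(146771, 9))) = Mul(450458, Rational(1776518, 9)) = Rational(800246745244, 9)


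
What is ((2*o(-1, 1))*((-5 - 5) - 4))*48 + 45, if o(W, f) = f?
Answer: -1299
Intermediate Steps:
((2*o(-1, 1))*((-5 - 5) - 4))*48 + 45 = ((2*1)*((-5 - 5) - 4))*48 + 45 = (2*(-10 - 4))*48 + 45 = (2*(-14))*48 + 45 = -28*48 + 45 = -1344 + 45 = -1299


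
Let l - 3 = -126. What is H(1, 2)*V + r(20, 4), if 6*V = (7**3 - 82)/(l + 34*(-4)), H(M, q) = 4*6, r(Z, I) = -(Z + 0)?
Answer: -6224/259 ≈ -24.031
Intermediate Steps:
r(Z, I) = -Z
l = -123 (l = 3 - 126 = -123)
H(M, q) = 24
V = -87/518 (V = ((7**3 - 82)/(-123 + 34*(-4)))/6 = ((343 - 82)/(-123 - 136))/6 = (261/(-259))/6 = (261*(-1/259))/6 = (1/6)*(-261/259) = -87/518 ≈ -0.16795)
H(1, 2)*V + r(20, 4) = 24*(-87/518) - 1*20 = -1044/259 - 20 = -6224/259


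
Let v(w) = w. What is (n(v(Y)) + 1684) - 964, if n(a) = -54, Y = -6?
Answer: 666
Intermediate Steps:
(n(v(Y)) + 1684) - 964 = (-54 + 1684) - 964 = 1630 - 964 = 666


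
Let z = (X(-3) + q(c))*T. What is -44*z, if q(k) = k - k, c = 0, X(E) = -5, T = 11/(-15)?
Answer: -484/3 ≈ -161.33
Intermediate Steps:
T = -11/15 (T = 11*(-1/15) = -11/15 ≈ -0.73333)
q(k) = 0
z = 11/3 (z = (-5 + 0)*(-11/15) = -5*(-11/15) = 11/3 ≈ 3.6667)
-44*z = -44*11/3 = -484/3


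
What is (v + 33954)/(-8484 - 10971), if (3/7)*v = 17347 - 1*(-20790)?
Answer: -368821/58365 ≈ -6.3192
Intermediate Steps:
v = 266959/3 (v = 7*(17347 - 1*(-20790))/3 = 7*(17347 + 20790)/3 = (7/3)*38137 = 266959/3 ≈ 88986.)
(v + 33954)/(-8484 - 10971) = (266959/3 + 33954)/(-8484 - 10971) = (368821/3)/(-19455) = (368821/3)*(-1/19455) = -368821/58365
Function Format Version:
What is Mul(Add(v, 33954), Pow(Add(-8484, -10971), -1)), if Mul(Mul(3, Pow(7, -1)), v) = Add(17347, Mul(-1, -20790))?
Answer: Rational(-368821, 58365) ≈ -6.3192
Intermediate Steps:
v = Rational(266959, 3) (v = Mul(Rational(7, 3), Add(17347, Mul(-1, -20790))) = Mul(Rational(7, 3), Add(17347, 20790)) = Mul(Rational(7, 3), 38137) = Rational(266959, 3) ≈ 88986.)
Mul(Add(v, 33954), Pow(Add(-8484, -10971), -1)) = Mul(Add(Rational(266959, 3), 33954), Pow(Add(-8484, -10971), -1)) = Mul(Rational(368821, 3), Pow(-19455, -1)) = Mul(Rational(368821, 3), Rational(-1, 19455)) = Rational(-368821, 58365)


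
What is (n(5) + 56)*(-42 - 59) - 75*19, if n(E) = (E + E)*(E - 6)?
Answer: -6071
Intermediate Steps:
n(E) = 2*E*(-6 + E) (n(E) = (2*E)*(-6 + E) = 2*E*(-6 + E))
(n(5) + 56)*(-42 - 59) - 75*19 = (2*5*(-6 + 5) + 56)*(-42 - 59) - 75*19 = (2*5*(-1) + 56)*(-101) - 1425 = (-10 + 56)*(-101) - 1425 = 46*(-101) - 1425 = -4646 - 1425 = -6071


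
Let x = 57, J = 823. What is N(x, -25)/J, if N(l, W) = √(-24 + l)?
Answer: √33/823 ≈ 0.0069800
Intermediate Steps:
N(x, -25)/J = √(-24 + 57)/823 = √33*(1/823) = √33/823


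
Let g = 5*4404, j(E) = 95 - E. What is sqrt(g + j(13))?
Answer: sqrt(22102) ≈ 148.67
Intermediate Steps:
g = 22020
sqrt(g + j(13)) = sqrt(22020 + (95 - 1*13)) = sqrt(22020 + (95 - 13)) = sqrt(22020 + 82) = sqrt(22102)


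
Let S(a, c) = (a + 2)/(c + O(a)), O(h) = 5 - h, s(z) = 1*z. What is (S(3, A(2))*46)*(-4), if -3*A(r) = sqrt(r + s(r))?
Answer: -690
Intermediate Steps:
s(z) = z
A(r) = -sqrt(2)*sqrt(r)/3 (A(r) = -sqrt(r + r)/3 = -sqrt(2)*sqrt(r)/3)
S(a, c) = (2 + a)/(5 + c - a) (S(a, c) = (a + 2)/(c + (5 - a)) = (2 + a)/(5 + c - a))
(S(3, A(2))*46)*(-4) = (((2 + 3)/(5 - sqrt(2)*sqrt(2)/3 - 1*3))*46)*(-4) = ((5/(5 - 2/3 - 3))*46)*(-4) = ((5/(4/3))*46)*(-4) = (((3/4)*5)*46)*(-4) = ((15/4)*46)*(-4) = (345/2)*(-4) = -690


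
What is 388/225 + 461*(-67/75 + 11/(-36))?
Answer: -165289/300 ≈ -550.96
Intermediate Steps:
388/225 + 461*(-67/75 + 11/(-36)) = 388*(1/225) + 461*(-67*1/75 + 11*(-1/36)) = 388/225 + 461*(-67/75 - 11/36) = 388/225 + 461*(-1079/900) = 388/225 - 497419/900 = -165289/300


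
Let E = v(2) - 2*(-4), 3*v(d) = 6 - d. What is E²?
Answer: 784/9 ≈ 87.111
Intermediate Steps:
v(d) = 2 - d/3 (v(d) = (6 - d)/3 = 2 - d/3)
E = 28/3 (E = (2 - ⅓*2) - 2*(-4) = (2 - ⅔) + 8 = 4/3 + 8 = 28/3 ≈ 9.3333)
E² = (28/3)² = 784/9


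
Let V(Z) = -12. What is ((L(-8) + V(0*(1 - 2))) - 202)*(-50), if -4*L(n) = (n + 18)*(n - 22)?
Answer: 6950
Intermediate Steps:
L(n) = -(-22 + n)*(18 + n)/4 (L(n) = -(n + 18)*(n - 22)/4 = -(18 + n)*(-22 + n)/4 = -(-22 + n)*(18 + n)/4)
((L(-8) + V(0*(1 - 2))) - 202)*(-50) = (((99 - 8 - ¼*(-8)²) - 12) - 202)*(-50) = (((99 - 8 - ¼*64) - 12) - 202)*(-50) = (((99 - 8 - 16) - 12) - 202)*(-50) = ((75 - 12) - 202)*(-50) = (63 - 202)*(-50) = -139*(-50) = 6950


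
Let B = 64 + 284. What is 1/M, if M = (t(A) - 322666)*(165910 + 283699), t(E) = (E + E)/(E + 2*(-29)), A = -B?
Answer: -7/1015509367850 ≈ -6.8931e-12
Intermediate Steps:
B = 348
A = -348 (A = -1*348 = -348)
t(E) = 2*E/(-58 + E) (t(E) = (2*E)/(E - 58) = (2*E)/(-58 + E) = 2*E/(-58 + E))
M = -1015509367850/7 (M = (2*(-348)/(-58 - 348) - 322666)*(165910 + 283699) = (2*(-348)/(-406) - 322666)*449609 = (2*(-348)*(-1/406) - 322666)*449609 = (12/7 - 322666)*449609 = -2258650/7*449609 = -1015509367850/7 ≈ -1.4507e+11)
1/M = 1/(-1015509367850/7) = -7/1015509367850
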